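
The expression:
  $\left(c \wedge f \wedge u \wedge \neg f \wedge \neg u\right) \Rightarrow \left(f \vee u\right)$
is always true.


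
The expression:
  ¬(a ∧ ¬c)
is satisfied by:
  {c: True, a: False}
  {a: False, c: False}
  {a: True, c: True}


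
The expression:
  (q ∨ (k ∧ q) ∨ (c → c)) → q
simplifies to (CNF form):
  q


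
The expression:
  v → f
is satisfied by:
  {f: True, v: False}
  {v: False, f: False}
  {v: True, f: True}


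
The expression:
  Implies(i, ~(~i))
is always true.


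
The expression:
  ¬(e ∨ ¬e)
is never true.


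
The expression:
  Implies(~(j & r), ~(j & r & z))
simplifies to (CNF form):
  True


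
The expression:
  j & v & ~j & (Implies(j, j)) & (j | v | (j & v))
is never true.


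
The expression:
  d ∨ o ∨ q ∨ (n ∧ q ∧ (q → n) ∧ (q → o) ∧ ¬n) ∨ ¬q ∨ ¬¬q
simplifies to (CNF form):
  True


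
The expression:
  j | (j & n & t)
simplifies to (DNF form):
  j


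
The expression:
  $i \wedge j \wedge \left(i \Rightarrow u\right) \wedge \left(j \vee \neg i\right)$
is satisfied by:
  {i: True, j: True, u: True}


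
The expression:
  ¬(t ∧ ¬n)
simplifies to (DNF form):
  n ∨ ¬t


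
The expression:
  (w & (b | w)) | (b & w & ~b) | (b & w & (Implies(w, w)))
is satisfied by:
  {w: True}


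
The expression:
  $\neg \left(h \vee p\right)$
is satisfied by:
  {p: False, h: False}


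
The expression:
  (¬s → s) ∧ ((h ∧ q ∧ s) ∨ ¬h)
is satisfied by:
  {q: True, s: True, h: False}
  {s: True, h: False, q: False}
  {q: True, h: True, s: True}


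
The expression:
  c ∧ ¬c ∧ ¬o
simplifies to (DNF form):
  False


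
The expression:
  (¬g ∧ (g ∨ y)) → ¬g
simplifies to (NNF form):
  True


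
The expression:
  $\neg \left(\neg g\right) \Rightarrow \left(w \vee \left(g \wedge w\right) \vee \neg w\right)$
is always true.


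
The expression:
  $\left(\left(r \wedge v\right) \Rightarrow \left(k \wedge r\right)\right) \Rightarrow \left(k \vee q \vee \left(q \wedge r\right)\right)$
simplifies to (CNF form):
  $\left(k \vee q \vee r\right) \wedge \left(k \vee q \vee v\right)$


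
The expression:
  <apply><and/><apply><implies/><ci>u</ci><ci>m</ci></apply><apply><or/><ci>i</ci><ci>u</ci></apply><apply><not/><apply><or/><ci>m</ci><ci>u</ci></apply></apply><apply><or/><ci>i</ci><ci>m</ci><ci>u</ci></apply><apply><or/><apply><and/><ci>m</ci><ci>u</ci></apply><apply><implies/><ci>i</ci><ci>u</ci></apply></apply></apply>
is never true.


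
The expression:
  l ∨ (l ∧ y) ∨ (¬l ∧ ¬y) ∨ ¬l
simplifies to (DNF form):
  True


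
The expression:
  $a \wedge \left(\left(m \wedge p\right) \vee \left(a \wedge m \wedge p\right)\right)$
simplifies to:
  $a \wedge m \wedge p$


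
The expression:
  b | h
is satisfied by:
  {b: True, h: True}
  {b: True, h: False}
  {h: True, b: False}


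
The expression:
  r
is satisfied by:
  {r: True}


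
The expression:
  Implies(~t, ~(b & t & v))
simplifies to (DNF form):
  True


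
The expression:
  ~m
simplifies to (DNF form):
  ~m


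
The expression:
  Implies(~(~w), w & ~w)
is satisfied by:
  {w: False}


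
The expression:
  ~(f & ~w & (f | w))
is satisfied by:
  {w: True, f: False}
  {f: False, w: False}
  {f: True, w: True}


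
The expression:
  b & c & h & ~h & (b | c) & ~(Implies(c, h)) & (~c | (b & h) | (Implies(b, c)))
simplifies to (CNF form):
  False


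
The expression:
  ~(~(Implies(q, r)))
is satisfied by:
  {r: True, q: False}
  {q: False, r: False}
  {q: True, r: True}


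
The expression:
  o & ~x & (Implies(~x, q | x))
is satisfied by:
  {o: True, q: True, x: False}


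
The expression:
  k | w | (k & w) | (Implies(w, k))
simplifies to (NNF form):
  True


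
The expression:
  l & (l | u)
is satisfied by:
  {l: True}


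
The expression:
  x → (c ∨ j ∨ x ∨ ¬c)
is always true.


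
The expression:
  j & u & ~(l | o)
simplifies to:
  j & u & ~l & ~o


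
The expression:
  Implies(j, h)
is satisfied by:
  {h: True, j: False}
  {j: False, h: False}
  {j: True, h: True}


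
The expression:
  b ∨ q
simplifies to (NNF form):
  b ∨ q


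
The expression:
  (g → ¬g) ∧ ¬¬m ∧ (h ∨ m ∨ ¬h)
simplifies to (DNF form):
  m ∧ ¬g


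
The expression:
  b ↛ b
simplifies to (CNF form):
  False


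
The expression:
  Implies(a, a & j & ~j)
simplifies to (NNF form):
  ~a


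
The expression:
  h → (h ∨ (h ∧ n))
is always true.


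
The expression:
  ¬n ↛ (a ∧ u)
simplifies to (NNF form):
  ¬n ∧ (¬a ∨ ¬u)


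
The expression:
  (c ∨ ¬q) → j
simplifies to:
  j ∨ (q ∧ ¬c)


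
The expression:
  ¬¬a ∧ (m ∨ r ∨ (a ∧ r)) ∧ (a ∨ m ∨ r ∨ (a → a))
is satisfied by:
  {a: True, r: True, m: True}
  {a: True, r: True, m: False}
  {a: True, m: True, r: False}


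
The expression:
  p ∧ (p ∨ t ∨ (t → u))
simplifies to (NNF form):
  p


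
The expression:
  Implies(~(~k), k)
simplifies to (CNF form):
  True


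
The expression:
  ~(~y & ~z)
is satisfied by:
  {y: True, z: True}
  {y: True, z: False}
  {z: True, y: False}


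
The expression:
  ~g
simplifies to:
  ~g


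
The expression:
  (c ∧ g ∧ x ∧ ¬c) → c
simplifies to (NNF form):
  True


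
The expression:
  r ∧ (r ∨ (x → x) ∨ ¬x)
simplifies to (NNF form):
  r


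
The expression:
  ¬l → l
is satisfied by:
  {l: True}


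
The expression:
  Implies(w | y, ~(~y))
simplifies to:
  y | ~w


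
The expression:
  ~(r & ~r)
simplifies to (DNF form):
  True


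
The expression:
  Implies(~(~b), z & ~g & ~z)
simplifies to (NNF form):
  ~b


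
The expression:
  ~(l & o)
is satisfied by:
  {l: False, o: False}
  {o: True, l: False}
  {l: True, o: False}


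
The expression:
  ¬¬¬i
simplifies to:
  ¬i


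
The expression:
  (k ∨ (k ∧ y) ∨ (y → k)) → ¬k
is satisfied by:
  {k: False}


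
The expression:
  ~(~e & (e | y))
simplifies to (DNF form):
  e | ~y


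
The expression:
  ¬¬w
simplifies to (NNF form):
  w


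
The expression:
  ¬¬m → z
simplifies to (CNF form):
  z ∨ ¬m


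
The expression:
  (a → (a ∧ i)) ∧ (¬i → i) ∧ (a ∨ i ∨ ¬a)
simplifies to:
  i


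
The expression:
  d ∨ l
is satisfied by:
  {d: True, l: True}
  {d: True, l: False}
  {l: True, d: False}


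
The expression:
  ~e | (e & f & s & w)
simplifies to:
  ~e | (f & s & w)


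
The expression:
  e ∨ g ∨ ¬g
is always true.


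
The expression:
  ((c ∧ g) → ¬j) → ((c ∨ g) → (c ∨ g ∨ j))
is always true.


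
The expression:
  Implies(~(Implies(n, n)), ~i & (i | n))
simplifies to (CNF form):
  True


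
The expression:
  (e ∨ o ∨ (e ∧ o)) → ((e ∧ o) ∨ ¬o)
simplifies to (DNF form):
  e ∨ ¬o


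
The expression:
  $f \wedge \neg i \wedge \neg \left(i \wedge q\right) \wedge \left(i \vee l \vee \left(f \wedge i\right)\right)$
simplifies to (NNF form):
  $f \wedge l \wedge \neg i$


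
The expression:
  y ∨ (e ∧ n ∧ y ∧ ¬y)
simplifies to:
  y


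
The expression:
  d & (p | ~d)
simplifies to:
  d & p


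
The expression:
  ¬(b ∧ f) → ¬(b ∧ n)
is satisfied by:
  {f: True, n: False, b: False}
  {f: False, n: False, b: False}
  {b: True, f: True, n: False}
  {b: True, f: False, n: False}
  {n: True, f: True, b: False}
  {n: True, f: False, b: False}
  {n: True, b: True, f: True}


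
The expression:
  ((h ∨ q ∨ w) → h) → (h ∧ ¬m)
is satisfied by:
  {w: True, q: True, h: False, m: False}
  {w: True, q: False, h: False, m: False}
  {q: True, w: False, h: False, m: False}
  {m: True, w: True, q: True, h: False}
  {m: True, w: True, q: False, h: False}
  {m: True, q: True, w: False, h: False}
  {w: True, h: True, q: True, m: False}
  {w: True, h: True, q: False, m: False}
  {h: True, q: True, w: False, m: False}
  {h: True, w: False, q: False, m: False}


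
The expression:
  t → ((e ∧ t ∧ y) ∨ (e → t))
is always true.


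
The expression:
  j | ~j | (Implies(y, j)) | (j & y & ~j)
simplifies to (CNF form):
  True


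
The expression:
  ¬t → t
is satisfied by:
  {t: True}


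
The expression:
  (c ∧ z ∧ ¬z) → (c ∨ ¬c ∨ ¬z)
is always true.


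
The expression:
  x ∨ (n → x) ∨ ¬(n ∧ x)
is always true.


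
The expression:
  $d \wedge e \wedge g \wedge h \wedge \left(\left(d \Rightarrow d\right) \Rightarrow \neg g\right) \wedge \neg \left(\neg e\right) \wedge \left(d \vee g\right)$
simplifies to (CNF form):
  $\text{False}$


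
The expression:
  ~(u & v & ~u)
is always true.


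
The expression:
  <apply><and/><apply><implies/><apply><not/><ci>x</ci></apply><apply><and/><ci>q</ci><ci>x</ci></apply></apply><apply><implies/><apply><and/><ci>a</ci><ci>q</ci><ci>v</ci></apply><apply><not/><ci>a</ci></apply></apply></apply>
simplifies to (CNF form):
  <apply><and/><ci>x</ci><apply><or/><apply><not/><ci>a</ci></apply><apply><not/><ci>q</ci></apply><apply><not/><ci>v</ci></apply></apply></apply>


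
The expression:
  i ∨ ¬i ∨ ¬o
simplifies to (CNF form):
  True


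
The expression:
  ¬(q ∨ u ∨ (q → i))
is never true.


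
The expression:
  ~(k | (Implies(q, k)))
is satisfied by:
  {q: True, k: False}


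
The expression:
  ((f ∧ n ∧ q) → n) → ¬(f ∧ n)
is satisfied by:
  {n: False, f: False}
  {f: True, n: False}
  {n: True, f: False}


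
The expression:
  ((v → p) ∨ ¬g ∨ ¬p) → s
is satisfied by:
  {s: True}


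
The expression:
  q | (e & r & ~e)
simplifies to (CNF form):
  q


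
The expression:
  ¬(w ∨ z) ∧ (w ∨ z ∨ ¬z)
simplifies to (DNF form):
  ¬w ∧ ¬z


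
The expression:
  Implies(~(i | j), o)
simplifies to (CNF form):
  i | j | o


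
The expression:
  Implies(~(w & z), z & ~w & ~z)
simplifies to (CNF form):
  w & z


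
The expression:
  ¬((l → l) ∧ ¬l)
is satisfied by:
  {l: True}


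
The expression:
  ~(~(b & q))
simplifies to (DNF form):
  b & q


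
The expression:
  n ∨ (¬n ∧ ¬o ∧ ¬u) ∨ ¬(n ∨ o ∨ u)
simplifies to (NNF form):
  n ∨ (¬o ∧ ¬u)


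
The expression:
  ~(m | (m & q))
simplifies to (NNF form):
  ~m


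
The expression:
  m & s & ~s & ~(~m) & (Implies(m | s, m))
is never true.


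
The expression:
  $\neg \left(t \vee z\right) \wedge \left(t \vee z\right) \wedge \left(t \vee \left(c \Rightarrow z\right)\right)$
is never true.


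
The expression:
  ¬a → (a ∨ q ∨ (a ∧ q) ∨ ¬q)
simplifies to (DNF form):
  True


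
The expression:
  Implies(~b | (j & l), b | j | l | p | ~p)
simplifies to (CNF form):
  True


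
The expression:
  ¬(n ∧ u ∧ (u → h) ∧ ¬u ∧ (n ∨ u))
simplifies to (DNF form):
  True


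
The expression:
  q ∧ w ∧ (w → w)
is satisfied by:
  {w: True, q: True}


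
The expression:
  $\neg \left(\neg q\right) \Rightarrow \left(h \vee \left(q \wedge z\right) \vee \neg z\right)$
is always true.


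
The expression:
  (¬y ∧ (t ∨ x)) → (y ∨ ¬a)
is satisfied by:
  {y: True, x: False, t: False, a: False}
  {y: True, t: True, x: False, a: False}
  {y: True, x: True, t: False, a: False}
  {y: True, t: True, x: True, a: False}
  {y: False, x: False, t: False, a: False}
  {t: True, y: False, x: False, a: False}
  {x: True, y: False, t: False, a: False}
  {t: True, x: True, y: False, a: False}
  {a: True, y: True, x: False, t: False}
  {a: True, t: True, y: True, x: False}
  {a: True, y: True, x: True, t: False}
  {a: True, t: True, y: True, x: True}
  {a: True, y: False, x: False, t: False}


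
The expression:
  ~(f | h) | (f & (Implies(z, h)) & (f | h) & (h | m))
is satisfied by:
  {m: True, z: False, h: False, f: False}
  {m: False, z: False, h: False, f: False}
  {z: True, m: True, f: False, h: False}
  {z: True, f: False, m: False, h: False}
  {f: True, m: True, z: False, h: False}
  {f: True, h: True, m: True, z: False}
  {f: True, h: True, m: False, z: False}
  {f: True, h: True, z: True, m: True}
  {f: True, h: True, z: True, m: False}


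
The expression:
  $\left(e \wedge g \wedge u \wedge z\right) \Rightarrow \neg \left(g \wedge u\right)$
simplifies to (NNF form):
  $\neg e \vee \neg g \vee \neg u \vee \neg z$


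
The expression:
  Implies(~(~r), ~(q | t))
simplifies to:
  ~r | (~q & ~t)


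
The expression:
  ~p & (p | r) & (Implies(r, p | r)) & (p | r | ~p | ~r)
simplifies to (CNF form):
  r & ~p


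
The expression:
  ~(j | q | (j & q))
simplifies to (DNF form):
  ~j & ~q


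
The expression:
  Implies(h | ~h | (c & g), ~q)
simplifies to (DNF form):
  ~q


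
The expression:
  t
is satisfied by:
  {t: True}


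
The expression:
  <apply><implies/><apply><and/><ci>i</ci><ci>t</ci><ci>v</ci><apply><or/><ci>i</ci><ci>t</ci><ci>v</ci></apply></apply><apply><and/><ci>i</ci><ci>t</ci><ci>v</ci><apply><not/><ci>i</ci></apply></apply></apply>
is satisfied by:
  {v: False, t: False, i: False}
  {i: True, v: False, t: False}
  {t: True, v: False, i: False}
  {i: True, t: True, v: False}
  {v: True, i: False, t: False}
  {i: True, v: True, t: False}
  {t: True, v: True, i: False}


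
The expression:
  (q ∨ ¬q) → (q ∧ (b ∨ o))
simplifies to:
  q ∧ (b ∨ o)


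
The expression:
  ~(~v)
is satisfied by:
  {v: True}


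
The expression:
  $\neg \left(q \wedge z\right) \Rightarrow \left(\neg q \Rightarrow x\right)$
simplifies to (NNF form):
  $q \vee x$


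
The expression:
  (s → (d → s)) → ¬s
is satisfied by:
  {s: False}


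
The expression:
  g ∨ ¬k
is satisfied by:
  {g: True, k: False}
  {k: False, g: False}
  {k: True, g: True}


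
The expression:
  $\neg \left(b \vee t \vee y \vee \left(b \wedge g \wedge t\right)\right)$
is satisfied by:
  {y: False, t: False, b: False}


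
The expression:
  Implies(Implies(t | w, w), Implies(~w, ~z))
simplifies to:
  t | w | ~z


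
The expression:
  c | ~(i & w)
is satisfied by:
  {c: True, w: False, i: False}
  {w: False, i: False, c: False}
  {i: True, c: True, w: False}
  {i: True, w: False, c: False}
  {c: True, w: True, i: False}
  {w: True, c: False, i: False}
  {i: True, w: True, c: True}


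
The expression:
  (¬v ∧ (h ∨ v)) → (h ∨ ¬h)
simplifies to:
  True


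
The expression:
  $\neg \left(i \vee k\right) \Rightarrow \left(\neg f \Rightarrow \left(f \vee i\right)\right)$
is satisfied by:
  {i: True, k: True, f: True}
  {i: True, k: True, f: False}
  {i: True, f: True, k: False}
  {i: True, f: False, k: False}
  {k: True, f: True, i: False}
  {k: True, f: False, i: False}
  {f: True, k: False, i: False}


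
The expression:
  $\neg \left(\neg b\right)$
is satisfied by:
  {b: True}


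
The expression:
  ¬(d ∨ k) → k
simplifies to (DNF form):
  d ∨ k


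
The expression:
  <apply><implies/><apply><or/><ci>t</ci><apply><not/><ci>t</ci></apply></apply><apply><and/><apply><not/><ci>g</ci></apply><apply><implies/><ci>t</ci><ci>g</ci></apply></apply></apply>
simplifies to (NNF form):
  <apply><and/><apply><not/><ci>g</ci></apply><apply><not/><ci>t</ci></apply></apply>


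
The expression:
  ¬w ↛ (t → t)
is never true.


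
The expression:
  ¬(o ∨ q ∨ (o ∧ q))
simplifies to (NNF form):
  ¬o ∧ ¬q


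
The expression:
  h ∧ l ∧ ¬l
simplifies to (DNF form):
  False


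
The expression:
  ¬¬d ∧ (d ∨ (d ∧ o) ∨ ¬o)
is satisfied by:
  {d: True}


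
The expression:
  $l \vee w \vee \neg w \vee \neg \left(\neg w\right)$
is always true.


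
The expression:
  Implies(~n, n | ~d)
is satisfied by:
  {n: True, d: False}
  {d: False, n: False}
  {d: True, n: True}


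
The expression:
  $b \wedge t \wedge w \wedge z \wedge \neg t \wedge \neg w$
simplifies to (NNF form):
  $\text{False}$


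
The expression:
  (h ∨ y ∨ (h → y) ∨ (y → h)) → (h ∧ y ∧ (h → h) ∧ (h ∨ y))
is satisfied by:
  {h: True, y: True}


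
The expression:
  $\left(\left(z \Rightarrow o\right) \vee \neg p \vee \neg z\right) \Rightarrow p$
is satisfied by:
  {p: True}


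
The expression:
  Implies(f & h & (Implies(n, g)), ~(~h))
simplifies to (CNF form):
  True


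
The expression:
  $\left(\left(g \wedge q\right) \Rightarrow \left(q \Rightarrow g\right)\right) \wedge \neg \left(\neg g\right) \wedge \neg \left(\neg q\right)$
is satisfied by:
  {g: True, q: True}


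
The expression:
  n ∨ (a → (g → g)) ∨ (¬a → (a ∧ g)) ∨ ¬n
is always true.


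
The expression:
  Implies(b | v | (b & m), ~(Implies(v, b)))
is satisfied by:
  {b: False}


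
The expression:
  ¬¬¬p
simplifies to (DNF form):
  ¬p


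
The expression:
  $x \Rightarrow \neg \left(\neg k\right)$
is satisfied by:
  {k: True, x: False}
  {x: False, k: False}
  {x: True, k: True}


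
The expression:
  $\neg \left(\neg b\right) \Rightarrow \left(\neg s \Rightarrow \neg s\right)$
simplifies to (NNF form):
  $\text{True}$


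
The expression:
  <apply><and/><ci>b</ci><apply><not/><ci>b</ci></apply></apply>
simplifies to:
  <false/>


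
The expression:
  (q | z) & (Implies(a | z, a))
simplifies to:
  (a & z) | (q & ~z)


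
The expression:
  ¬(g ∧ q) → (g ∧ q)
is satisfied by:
  {g: True, q: True}


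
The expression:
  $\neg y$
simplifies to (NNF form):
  $\neg y$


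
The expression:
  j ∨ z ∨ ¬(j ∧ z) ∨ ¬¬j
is always true.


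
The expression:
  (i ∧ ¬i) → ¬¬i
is always true.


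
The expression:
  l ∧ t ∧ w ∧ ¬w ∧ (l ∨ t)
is never true.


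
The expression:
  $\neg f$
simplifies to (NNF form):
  $\neg f$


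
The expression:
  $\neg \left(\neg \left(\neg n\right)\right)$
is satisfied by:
  {n: False}


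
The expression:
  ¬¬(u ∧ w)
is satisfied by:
  {u: True, w: True}


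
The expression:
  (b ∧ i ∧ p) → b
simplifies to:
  True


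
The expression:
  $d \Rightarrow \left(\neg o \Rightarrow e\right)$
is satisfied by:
  {o: True, e: True, d: False}
  {o: True, e: False, d: False}
  {e: True, o: False, d: False}
  {o: False, e: False, d: False}
  {d: True, o: True, e: True}
  {d: True, o: True, e: False}
  {d: True, e: True, o: False}


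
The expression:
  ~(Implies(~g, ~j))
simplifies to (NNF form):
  j & ~g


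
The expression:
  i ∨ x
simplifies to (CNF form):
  i ∨ x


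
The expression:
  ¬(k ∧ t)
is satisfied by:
  {k: False, t: False}
  {t: True, k: False}
  {k: True, t: False}


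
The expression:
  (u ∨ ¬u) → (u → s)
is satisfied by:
  {s: True, u: False}
  {u: False, s: False}
  {u: True, s: True}


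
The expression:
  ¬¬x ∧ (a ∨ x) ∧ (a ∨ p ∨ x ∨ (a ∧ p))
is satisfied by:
  {x: True}


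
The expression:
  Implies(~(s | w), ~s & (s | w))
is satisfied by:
  {s: True, w: True}
  {s: True, w: False}
  {w: True, s: False}


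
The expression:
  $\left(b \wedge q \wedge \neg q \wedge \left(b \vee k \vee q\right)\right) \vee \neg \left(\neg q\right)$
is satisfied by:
  {q: True}


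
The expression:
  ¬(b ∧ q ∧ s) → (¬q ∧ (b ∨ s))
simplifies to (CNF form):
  (b ∨ s) ∧ (b ∨ ¬q) ∧ (s ∨ ¬q) ∧ (b ∨ s ∨ ¬q)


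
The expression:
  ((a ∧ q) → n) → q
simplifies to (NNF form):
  q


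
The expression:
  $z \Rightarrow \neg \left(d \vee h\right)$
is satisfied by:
  {h: False, z: False, d: False}
  {d: True, h: False, z: False}
  {h: True, d: False, z: False}
  {d: True, h: True, z: False}
  {z: True, d: False, h: False}


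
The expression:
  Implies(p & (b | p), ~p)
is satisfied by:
  {p: False}


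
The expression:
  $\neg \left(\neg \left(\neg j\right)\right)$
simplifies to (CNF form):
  $\neg j$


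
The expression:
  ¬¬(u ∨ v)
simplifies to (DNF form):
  u ∨ v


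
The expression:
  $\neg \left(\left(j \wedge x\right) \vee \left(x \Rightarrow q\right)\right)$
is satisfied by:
  {x: True, q: False, j: False}


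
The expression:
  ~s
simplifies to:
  ~s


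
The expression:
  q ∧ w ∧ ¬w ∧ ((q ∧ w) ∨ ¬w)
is never true.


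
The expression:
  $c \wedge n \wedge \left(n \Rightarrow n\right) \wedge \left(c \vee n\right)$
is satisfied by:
  {c: True, n: True}


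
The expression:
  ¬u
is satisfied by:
  {u: False}


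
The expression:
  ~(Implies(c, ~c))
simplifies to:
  c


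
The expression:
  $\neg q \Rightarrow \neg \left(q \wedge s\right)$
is always true.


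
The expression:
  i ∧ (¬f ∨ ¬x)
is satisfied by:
  {i: True, x: False, f: False}
  {i: True, f: True, x: False}
  {i: True, x: True, f: False}


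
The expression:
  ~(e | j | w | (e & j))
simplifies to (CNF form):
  ~e & ~j & ~w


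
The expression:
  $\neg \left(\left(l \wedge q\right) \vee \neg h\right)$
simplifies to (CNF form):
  $h \wedge \left(\neg l \vee \neg q\right)$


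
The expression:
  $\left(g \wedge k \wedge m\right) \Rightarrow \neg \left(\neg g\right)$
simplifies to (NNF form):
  $\text{True}$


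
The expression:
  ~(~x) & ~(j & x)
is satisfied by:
  {x: True, j: False}


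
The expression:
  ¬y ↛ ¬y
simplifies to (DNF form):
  False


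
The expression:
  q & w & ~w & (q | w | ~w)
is never true.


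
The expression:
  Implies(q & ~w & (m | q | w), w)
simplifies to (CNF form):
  w | ~q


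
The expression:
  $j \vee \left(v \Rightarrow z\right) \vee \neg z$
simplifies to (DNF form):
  $\text{True}$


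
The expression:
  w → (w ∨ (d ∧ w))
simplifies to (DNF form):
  True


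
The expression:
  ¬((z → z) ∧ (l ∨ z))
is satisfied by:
  {z: False, l: False}


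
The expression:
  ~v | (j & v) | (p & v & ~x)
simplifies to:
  j | ~v | (p & ~x)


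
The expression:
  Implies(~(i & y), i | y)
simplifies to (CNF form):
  i | y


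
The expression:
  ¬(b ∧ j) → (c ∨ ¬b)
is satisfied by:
  {c: True, j: True, b: False}
  {c: True, j: False, b: False}
  {j: True, c: False, b: False}
  {c: False, j: False, b: False}
  {b: True, c: True, j: True}
  {b: True, c: True, j: False}
  {b: True, j: True, c: False}


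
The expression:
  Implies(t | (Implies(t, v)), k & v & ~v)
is never true.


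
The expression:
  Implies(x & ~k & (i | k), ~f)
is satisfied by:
  {k: True, x: False, i: False, f: False}
  {k: False, x: False, i: False, f: False}
  {f: True, k: True, x: False, i: False}
  {f: True, k: False, x: False, i: False}
  {i: True, k: True, x: False, f: False}
  {i: True, k: False, x: False, f: False}
  {f: True, i: True, k: True, x: False}
  {f: True, i: True, k: False, x: False}
  {x: True, k: True, f: False, i: False}
  {x: True, k: False, f: False, i: False}
  {f: True, x: True, k: True, i: False}
  {f: True, x: True, k: False, i: False}
  {i: True, x: True, k: True, f: False}
  {i: True, x: True, k: False, f: False}
  {i: True, x: True, f: True, k: True}


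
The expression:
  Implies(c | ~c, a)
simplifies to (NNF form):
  a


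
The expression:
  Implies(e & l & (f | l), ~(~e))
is always true.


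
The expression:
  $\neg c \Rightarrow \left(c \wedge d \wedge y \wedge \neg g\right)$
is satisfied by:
  {c: True}


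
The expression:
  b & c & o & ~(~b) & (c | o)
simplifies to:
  b & c & o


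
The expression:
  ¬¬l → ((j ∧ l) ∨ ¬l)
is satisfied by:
  {j: True, l: False}
  {l: False, j: False}
  {l: True, j: True}


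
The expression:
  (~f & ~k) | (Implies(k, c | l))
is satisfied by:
  {c: True, l: True, k: False}
  {c: True, k: False, l: False}
  {l: True, k: False, c: False}
  {l: False, k: False, c: False}
  {c: True, l: True, k: True}
  {c: True, k: True, l: False}
  {l: True, k: True, c: False}


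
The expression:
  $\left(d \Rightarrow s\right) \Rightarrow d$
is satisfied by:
  {d: True}


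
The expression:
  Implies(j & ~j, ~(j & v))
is always true.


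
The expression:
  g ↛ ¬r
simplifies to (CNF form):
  g ∧ r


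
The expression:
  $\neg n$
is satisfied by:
  {n: False}


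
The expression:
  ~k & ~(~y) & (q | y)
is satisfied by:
  {y: True, k: False}


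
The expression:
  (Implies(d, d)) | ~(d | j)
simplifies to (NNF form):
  True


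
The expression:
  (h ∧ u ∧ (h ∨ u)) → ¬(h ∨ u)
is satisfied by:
  {h: False, u: False}
  {u: True, h: False}
  {h: True, u: False}


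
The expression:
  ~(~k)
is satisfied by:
  {k: True}


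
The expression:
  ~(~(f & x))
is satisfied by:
  {x: True, f: True}


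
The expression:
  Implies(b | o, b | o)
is always true.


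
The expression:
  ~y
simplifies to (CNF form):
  ~y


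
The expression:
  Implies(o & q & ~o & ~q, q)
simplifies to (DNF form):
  True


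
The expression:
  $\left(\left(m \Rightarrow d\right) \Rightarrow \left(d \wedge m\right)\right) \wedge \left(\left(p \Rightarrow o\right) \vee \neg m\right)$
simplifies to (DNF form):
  $\left(m \wedge o\right) \vee \left(m \wedge \neg p\right)$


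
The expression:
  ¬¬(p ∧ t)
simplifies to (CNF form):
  p ∧ t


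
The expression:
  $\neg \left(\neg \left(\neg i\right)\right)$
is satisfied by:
  {i: False}


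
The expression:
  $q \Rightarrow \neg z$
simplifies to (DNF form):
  $\neg q \vee \neg z$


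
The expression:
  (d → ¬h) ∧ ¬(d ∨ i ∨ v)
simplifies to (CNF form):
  ¬d ∧ ¬i ∧ ¬v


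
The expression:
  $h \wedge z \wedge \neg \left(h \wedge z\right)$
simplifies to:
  $\text{False}$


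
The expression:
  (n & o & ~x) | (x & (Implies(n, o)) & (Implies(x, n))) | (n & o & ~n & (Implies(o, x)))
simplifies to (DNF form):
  n & o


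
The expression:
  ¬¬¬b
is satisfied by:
  {b: False}


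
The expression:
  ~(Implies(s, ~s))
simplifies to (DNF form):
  s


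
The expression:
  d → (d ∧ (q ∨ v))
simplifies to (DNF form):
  q ∨ v ∨ ¬d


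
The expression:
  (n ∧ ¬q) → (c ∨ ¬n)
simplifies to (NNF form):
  c ∨ q ∨ ¬n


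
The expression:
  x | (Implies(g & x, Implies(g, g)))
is always true.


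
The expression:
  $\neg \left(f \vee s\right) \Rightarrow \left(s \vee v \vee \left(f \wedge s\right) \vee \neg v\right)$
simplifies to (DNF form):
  $\text{True}$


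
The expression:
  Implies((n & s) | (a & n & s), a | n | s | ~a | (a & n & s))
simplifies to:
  True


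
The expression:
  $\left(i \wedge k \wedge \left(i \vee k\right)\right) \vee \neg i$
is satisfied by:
  {k: True, i: False}
  {i: False, k: False}
  {i: True, k: True}


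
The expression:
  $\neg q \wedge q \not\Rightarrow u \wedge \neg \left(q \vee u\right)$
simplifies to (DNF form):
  $\text{False}$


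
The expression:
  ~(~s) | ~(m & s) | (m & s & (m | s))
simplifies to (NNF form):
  True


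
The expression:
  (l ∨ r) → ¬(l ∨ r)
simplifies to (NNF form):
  ¬l ∧ ¬r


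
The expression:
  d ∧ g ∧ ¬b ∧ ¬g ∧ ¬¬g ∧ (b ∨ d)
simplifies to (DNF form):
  False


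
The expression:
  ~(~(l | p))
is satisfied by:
  {l: True, p: True}
  {l: True, p: False}
  {p: True, l: False}


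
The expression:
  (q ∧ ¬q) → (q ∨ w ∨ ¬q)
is always true.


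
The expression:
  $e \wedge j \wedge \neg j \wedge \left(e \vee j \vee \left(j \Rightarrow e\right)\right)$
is never true.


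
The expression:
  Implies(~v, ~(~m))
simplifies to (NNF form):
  m | v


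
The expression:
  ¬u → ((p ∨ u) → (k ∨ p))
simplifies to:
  True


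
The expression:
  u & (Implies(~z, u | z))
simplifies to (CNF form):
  u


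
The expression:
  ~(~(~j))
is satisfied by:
  {j: False}


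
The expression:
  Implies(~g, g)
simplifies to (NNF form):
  g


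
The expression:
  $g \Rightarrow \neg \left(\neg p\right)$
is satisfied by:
  {p: True, g: False}
  {g: False, p: False}
  {g: True, p: True}


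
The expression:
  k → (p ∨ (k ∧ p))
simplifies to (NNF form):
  p ∨ ¬k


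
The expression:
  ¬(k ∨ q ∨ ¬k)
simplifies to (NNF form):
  False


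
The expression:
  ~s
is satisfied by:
  {s: False}


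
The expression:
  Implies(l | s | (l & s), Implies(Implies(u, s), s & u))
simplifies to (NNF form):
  u | (~l & ~s)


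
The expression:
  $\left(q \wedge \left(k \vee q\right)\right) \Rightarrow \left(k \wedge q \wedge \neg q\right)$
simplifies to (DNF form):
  $\neg q$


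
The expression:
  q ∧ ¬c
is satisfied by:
  {q: True, c: False}


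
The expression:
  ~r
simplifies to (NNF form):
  ~r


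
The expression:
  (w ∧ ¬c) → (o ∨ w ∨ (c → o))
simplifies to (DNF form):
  True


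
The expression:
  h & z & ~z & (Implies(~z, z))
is never true.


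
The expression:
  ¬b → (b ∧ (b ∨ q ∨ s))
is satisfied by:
  {b: True}


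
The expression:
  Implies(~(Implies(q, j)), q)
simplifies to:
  True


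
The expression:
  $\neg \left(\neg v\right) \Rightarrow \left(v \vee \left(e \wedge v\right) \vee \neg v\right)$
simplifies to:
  $\text{True}$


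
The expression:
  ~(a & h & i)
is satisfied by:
  {h: False, a: False, i: False}
  {i: True, h: False, a: False}
  {a: True, h: False, i: False}
  {i: True, a: True, h: False}
  {h: True, i: False, a: False}
  {i: True, h: True, a: False}
  {a: True, h: True, i: False}


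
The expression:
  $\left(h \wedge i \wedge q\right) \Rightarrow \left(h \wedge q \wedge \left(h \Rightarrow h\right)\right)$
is always true.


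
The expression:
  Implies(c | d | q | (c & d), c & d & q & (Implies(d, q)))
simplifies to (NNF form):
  (c | ~q) & (d | ~c) & (q | ~d)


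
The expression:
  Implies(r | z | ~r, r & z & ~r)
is never true.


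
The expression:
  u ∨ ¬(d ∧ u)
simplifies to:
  True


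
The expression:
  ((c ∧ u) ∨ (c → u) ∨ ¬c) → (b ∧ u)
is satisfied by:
  {b: True, c: True, u: False}
  {c: True, u: False, b: False}
  {b: True, c: True, u: True}
  {b: True, u: True, c: False}


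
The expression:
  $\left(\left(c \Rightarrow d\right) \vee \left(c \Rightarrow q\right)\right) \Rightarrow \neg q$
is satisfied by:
  {q: False}


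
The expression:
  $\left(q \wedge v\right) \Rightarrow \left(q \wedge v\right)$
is always true.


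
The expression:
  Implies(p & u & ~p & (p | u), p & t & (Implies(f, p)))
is always true.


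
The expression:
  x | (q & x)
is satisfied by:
  {x: True}


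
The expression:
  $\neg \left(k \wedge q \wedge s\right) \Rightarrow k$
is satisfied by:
  {k: True}


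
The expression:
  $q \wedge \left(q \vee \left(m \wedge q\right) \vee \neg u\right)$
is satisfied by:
  {q: True}


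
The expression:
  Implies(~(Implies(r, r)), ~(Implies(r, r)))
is always true.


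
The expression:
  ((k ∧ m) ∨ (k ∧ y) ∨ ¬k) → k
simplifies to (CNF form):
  k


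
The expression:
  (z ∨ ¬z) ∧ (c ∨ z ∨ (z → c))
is always true.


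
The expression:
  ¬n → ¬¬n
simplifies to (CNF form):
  n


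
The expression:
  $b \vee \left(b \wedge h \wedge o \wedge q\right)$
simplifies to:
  $b$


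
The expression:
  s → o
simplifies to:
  o ∨ ¬s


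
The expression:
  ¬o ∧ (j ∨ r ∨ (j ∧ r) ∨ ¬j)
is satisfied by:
  {o: False}


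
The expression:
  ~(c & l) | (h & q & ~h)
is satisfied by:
  {l: False, c: False}
  {c: True, l: False}
  {l: True, c: False}


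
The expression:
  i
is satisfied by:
  {i: True}


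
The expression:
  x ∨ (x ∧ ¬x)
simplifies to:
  x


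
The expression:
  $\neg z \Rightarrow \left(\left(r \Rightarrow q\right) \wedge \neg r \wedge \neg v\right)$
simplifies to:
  $z \vee \left(\neg r \wedge \neg v\right)$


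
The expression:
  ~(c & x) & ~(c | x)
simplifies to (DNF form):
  ~c & ~x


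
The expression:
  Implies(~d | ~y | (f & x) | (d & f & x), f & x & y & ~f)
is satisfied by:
  {d: True, y: True, x: False, f: False}
  {f: True, d: True, y: True, x: False}
  {x: True, d: True, y: True, f: False}


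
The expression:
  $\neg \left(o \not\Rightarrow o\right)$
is always true.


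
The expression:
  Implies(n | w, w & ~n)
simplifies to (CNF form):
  ~n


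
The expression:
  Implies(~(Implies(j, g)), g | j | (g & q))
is always true.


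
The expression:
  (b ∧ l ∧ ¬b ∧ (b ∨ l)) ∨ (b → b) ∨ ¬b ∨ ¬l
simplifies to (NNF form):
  True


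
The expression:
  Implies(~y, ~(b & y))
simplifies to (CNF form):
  True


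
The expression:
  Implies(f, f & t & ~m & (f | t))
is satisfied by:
  {t: True, f: False, m: False}
  {t: False, f: False, m: False}
  {m: True, t: True, f: False}
  {m: True, t: False, f: False}
  {f: True, t: True, m: False}


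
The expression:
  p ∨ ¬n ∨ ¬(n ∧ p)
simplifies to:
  True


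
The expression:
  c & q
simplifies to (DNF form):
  c & q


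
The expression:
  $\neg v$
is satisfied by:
  {v: False}


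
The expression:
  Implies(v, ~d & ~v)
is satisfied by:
  {v: False}


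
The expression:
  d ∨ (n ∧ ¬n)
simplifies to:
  d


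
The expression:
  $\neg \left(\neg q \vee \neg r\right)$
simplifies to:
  $q \wedge r$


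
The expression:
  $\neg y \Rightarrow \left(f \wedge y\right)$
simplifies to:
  $y$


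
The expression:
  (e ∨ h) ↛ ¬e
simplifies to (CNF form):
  e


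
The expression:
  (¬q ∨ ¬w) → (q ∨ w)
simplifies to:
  q ∨ w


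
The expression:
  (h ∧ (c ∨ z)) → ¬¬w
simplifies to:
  w ∨ (¬c ∧ ¬z) ∨ ¬h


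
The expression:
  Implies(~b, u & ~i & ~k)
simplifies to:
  b | (u & ~i & ~k)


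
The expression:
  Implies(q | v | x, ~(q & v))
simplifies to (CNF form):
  ~q | ~v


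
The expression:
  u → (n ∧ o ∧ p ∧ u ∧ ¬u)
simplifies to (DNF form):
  ¬u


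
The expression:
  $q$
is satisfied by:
  {q: True}


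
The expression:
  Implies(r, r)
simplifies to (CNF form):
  True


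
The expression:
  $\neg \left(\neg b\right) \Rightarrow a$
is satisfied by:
  {a: True, b: False}
  {b: False, a: False}
  {b: True, a: True}


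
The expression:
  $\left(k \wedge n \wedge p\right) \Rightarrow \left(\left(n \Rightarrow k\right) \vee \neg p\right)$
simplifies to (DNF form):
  $\text{True}$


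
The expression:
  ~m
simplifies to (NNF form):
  ~m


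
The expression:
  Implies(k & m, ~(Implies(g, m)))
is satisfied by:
  {k: False, m: False}
  {m: True, k: False}
  {k: True, m: False}


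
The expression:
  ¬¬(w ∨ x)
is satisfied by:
  {x: True, w: True}
  {x: True, w: False}
  {w: True, x: False}


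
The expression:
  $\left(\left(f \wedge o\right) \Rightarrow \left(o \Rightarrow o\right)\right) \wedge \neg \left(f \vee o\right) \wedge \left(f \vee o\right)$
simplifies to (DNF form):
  $\text{False}$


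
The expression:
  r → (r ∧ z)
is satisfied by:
  {z: True, r: False}
  {r: False, z: False}
  {r: True, z: True}


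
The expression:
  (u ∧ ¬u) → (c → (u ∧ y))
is always true.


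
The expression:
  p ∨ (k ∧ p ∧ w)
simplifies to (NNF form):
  p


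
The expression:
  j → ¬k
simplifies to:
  ¬j ∨ ¬k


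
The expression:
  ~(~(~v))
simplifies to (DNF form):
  ~v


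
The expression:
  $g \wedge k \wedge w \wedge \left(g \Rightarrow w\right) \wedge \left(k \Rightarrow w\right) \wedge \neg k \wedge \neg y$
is never true.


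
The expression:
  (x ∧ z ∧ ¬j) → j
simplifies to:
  j ∨ ¬x ∨ ¬z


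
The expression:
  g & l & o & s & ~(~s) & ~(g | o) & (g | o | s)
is never true.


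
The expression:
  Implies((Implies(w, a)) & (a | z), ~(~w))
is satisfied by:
  {w: True, z: False, a: False}
  {a: True, w: True, z: False}
  {w: True, z: True, a: False}
  {a: True, w: True, z: True}
  {a: False, z: False, w: False}


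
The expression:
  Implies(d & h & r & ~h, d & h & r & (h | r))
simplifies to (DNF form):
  True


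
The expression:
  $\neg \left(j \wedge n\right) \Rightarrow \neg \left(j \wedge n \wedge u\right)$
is always true.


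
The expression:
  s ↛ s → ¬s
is always true.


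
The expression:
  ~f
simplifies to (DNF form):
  ~f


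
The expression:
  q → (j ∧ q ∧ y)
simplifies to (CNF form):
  (j ∨ ¬q) ∧ (y ∨ ¬q)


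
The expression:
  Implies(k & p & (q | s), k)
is always true.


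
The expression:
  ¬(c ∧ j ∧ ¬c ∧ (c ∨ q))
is always true.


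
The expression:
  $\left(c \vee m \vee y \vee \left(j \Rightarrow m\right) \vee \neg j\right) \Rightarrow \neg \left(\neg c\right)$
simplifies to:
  $c \vee \left(j \wedge \neg m \wedge \neg y\right)$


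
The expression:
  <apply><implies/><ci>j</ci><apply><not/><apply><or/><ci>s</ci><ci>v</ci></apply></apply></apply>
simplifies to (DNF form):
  <apply><or/><apply><not/><ci>j</ci></apply><apply><and/><apply><not/><ci>s</ci></apply><apply><not/><ci>v</ci></apply></apply></apply>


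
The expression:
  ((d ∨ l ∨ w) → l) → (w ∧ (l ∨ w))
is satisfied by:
  {d: True, w: True, l: False}
  {w: True, l: False, d: False}
  {d: True, w: True, l: True}
  {w: True, l: True, d: False}
  {d: True, l: False, w: False}


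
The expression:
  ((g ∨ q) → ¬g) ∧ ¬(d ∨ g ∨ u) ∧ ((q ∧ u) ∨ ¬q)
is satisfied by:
  {u: False, q: False, d: False, g: False}


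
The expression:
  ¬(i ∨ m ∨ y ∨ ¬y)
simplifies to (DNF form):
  False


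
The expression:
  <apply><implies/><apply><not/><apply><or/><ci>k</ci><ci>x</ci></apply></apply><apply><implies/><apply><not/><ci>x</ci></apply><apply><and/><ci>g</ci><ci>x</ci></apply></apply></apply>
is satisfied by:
  {x: True, k: True}
  {x: True, k: False}
  {k: True, x: False}


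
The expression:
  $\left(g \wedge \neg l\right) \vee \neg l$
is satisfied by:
  {l: False}


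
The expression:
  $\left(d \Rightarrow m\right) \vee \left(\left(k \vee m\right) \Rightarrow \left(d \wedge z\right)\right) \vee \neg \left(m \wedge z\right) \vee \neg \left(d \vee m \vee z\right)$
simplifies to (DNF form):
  $\text{True}$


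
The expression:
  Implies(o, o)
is always true.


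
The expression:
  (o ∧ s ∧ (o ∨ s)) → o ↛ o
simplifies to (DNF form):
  ¬o ∨ ¬s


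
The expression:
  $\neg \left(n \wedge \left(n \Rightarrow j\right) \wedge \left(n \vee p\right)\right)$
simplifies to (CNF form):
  $\neg j \vee \neg n$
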